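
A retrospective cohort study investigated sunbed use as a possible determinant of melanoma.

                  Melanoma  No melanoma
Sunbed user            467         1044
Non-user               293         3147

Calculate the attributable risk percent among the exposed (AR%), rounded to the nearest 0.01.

Cells: a = 467, b = 1044, c = 293, d = 3147.
Risk in exposed = 467/1511 = 0.30907; risk in unexposed = 293/3440 = 0.08517.
RR = 0.30907/0.08517 = 3.62863
AR% = (RR − 1)/RR × 100 = (3.62863 − 1)/3.62863 × 100 = 72.4414%

72.44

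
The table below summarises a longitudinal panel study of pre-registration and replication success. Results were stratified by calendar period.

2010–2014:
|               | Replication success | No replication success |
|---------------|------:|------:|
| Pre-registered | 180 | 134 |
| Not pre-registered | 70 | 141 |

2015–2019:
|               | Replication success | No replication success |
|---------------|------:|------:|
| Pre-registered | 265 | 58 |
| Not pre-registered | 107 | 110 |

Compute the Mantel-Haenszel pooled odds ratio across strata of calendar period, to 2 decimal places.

OR_MH = Σ(aᵢdᵢ/nᵢ) / Σ(bᵢcᵢ/nᵢ), where nᵢ is the stratum total.
Stratum 1 (2010–2014): n = 525; a·d/n = 180·141/525 = 48.3429; b·c/n = 134·70/525 = 17.8667
Stratum 2 (2015–2019): n = 540; a·d/n = 265·110/540 = 53.9815; b·c/n = 58·107/540 = 11.4926
OR_MH = (48.3429 + 53.9815) / (17.8667 + 11.4926) = 102.3243 / 29.3593 = 3.48525

3.49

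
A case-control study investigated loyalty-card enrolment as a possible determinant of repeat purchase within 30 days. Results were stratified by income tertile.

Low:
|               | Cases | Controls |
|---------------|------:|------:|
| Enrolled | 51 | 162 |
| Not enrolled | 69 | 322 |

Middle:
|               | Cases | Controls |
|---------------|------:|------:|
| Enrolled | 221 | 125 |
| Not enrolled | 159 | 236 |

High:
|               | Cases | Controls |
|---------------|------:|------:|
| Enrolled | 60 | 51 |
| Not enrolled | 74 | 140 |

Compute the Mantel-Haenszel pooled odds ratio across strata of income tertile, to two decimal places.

OR_MH = Σ(aᵢdᵢ/nᵢ) / Σ(bᵢcᵢ/nᵢ), where nᵢ is the stratum total.
Stratum 1 (Low): n = 604; a·d/n = 51·322/604 = 27.1887; b·c/n = 162·69/604 = 18.5066
Stratum 2 (Middle): n = 741; a·d/n = 221·236/741 = 70.3860; b·c/n = 125·159/741 = 26.8219
Stratum 3 (High): n = 325; a·d/n = 60·140/325 = 25.8462; b·c/n = 51·74/325 = 11.6123
OR_MH = (27.1887 + 70.3860 + 25.8462) / (18.5066 + 26.8219 + 11.6123) = 123.4209 / 56.9408 = 2.16753

2.17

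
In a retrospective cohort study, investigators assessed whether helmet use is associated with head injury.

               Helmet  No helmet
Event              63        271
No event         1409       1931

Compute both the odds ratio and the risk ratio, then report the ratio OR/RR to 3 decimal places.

Reading the table with exposure as columns: a = 63 (Helmet, case), b = 1409 (Helmet, non-case), c = 271 (No helmet, case), d = 1931.
OR = (63·1931)/(1409·271) = 121653/381839 = 0.31860
Risk in exposed = 63/1472 = 0.04280; risk in unexposed = 271/2202 = 0.12307; RR = 0.34776
OR/RR = 0.31860 / 0.34776 = 0.91614
The outcome is not rare, so the OR lies further from 1 than the RR.

0.916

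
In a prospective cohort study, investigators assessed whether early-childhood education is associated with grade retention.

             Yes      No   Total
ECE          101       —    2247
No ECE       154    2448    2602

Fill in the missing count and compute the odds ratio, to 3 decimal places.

The missing cell is in the exposed row: 2247 − 101 = 2146.
So a = 101, b = 2146, c = 154, d = 2448.
OR = (a·d)/(b·c) = (101 × 2448) / (2146 × 154) = 247248 / 330484 = 0.74814

0.748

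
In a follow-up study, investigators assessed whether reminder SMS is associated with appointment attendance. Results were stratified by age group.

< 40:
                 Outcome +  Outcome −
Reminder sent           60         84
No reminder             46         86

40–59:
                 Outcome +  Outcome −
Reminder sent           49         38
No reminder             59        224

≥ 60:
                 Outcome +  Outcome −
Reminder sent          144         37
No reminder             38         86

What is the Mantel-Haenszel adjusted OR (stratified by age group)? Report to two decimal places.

3.61

OR_MH = Σ(aᵢdᵢ/nᵢ) / Σ(bᵢcᵢ/nᵢ), where nᵢ is the stratum total.
Stratum 1 (< 40): n = 276; a·d/n = 60·86/276 = 18.6957; b·c/n = 84·46/276 = 14.0000
Stratum 2 (40–59): n = 370; a·d/n = 49·224/370 = 29.6649; b·c/n = 38·59/370 = 6.0595
Stratum 3 (≥ 60): n = 305; a·d/n = 144·86/305 = 40.6033; b·c/n = 37·38/305 = 4.6098
OR_MH = (18.6957 + 29.6649 + 40.6033) / (14.0000 + 6.0595 + 4.6098) = 88.9638 / 24.6693 = 3.60626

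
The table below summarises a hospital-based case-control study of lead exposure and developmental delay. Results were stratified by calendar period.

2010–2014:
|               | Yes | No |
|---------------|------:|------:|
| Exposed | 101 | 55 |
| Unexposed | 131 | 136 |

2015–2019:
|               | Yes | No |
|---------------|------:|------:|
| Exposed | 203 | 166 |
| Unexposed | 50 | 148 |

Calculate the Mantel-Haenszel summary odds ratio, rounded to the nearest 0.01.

OR_MH = Σ(aᵢdᵢ/nᵢ) / Σ(bᵢcᵢ/nᵢ), where nᵢ is the stratum total.
Stratum 1 (2010–2014): n = 423; a·d/n = 101·136/423 = 32.4728; b·c/n = 55·131/423 = 17.0331
Stratum 2 (2015–2019): n = 567; a·d/n = 203·148/567 = 52.9877; b·c/n = 166·50/567 = 14.6384
OR_MH = (32.4728 + 52.9877) / (17.0331 + 14.6384) = 85.4605 / 31.6715 = 2.69834

2.70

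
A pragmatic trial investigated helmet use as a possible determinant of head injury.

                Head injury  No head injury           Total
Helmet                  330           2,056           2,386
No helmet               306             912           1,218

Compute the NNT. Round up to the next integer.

9

Risk in treated group = 330/2386 = 0.13831; risk in control = 306/1218 = 0.25123.
Absolute risk reduction = 0.25123 − 0.13831 = 0.11292
NNT = 1 / ARR = 1 / 0.11292 = 8.855 → round up → 9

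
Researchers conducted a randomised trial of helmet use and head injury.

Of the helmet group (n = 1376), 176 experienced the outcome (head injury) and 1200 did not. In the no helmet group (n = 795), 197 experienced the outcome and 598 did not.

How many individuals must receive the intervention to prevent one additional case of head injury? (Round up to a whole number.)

9

Risk in treated group = 176/1376 = 0.12791; risk in control = 197/795 = 0.24780.
Absolute risk reduction = 0.24780 − 0.12791 = 0.11989
NNT = 1 / ARR = 1 / 0.11989 = 8.341 → round up → 9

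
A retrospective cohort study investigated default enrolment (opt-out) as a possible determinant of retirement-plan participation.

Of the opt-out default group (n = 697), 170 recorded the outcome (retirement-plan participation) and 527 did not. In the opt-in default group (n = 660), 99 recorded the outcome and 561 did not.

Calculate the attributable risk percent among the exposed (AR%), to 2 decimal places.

From the description: a = 170, b = 527, c = 99, d = 561.
Risk in exposed = 170/697 = 0.24390; risk in unexposed = 99/660 = 0.15000.
RR = 0.24390/0.15000 = 1.62602
AR% = (RR − 1)/RR × 100 = (1.62602 − 1)/1.62602 × 100 = 38.5000%

38.50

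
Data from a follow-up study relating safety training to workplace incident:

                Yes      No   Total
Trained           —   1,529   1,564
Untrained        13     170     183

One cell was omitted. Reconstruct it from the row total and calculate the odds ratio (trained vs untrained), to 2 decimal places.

0.30

The missing cell is in the exposed row: 1564 − 1529 = 35.
So a = 35, b = 1529, c = 13, d = 170.
OR = (a·d)/(b·c) = (35 × 170) / (1529 × 13) = 5950 / 19877 = 0.29934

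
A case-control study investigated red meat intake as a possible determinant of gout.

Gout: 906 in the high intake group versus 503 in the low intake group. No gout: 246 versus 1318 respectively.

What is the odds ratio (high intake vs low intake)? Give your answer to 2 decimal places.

From the description: a = 906, b = 246, c = 503, d = 1318.
OR = (a·d)/(b·c) = (906 × 1318) / (246 × 503) = 1194108 / 123738 = 9.65029
The odds of gout are about 9.65 times as high in the high intake group.

9.65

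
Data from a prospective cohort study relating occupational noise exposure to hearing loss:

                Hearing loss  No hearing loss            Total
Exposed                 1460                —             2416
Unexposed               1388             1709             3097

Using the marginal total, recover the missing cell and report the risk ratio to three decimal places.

1.348

The missing cell is in the exposed row: 2416 − 1460 = 956.
So a = 1460, b = 956, c = 1388, d = 1709.
RR = [a/(a+b)] / [c/(c+d)] = (1460/2416) / (1388/3097) = 0.60430/0.44818 = 1.34837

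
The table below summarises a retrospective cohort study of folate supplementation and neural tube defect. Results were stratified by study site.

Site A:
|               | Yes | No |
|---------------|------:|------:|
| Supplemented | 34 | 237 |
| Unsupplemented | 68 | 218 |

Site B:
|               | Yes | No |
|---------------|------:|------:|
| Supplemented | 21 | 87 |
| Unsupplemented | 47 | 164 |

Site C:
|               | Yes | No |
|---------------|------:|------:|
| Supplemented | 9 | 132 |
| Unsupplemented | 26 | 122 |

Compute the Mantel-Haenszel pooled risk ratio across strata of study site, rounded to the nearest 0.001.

RR_MH = Σ(aᵢ·n₀ᵢ/nᵢ) / Σ(cᵢ·n₁ᵢ/nᵢ), with n₁ᵢ = aᵢ+bᵢ (exposed), n₀ᵢ = cᵢ+dᵢ (unexposed), nᵢ = n₁ᵢ+n₀ᵢ.
Stratum 1 (Site A): n₁ = 271, n₀ = 286, n = 557; a·n₀/n = 34·286/557 = 17.4578; c·n₁/n = 68·271/557 = 33.0844
Stratum 2 (Site B): n₁ = 108, n₀ = 211, n = 319; a·n₀/n = 21·211/319 = 13.8903; c·n₁/n = 47·108/319 = 15.9122
Stratum 3 (Site C): n₁ = 141, n₀ = 148, n = 289; a·n₀/n = 9·148/289 = 4.6090; c·n₁/n = 26·141/289 = 12.6851
RR_MH = (17.4578 + 13.8903 + 4.6090) / (33.0844 + 15.9122 + 12.6851) = 35.9571 / 61.6817 = 0.58295

0.583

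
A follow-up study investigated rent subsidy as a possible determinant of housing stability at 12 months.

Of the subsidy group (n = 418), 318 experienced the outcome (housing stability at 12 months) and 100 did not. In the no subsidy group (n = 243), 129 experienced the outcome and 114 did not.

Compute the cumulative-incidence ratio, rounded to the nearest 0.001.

1.433

From the description: a = 318, b = 100, c = 129, d = 114.
Risk in exposed = 318/418 = 0.76077; risk in unexposed = 129/243 = 0.53086.
RR = 0.76077 / 0.53086 = 1.43307
The risk among the exposed is 1.43 times that among the unexposed.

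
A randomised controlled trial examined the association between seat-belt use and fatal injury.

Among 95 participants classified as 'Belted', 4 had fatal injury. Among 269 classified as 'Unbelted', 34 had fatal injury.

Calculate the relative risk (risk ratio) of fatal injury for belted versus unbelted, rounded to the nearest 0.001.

0.333

From the description: a = 4, b = 91, c = 34, d = 235.
Risk in exposed = 4/95 = 0.04211; risk in unexposed = 34/269 = 0.12639.
RR = 0.04211 / 0.12639 = 0.33313
The risk is 67% lower among the exposed than among the unexposed.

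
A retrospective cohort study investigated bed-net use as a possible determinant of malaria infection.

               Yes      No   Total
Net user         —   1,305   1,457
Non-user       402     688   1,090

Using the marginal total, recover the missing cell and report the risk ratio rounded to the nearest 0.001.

The missing cell is in the exposed row: 1457 − 1305 = 152.
So a = 152, b = 1305, c = 402, d = 688.
RR = [a/(a+b)] / [c/(c+d)] = (152/1457) / (402/1090) = 0.10432/0.36881 = 0.28287

0.283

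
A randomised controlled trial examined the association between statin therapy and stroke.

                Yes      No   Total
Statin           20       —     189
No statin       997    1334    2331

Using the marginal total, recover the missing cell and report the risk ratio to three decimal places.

The missing cell is in the exposed row: 189 − 20 = 169.
So a = 20, b = 169, c = 997, d = 1334.
RR = [a/(a+b)] / [c/(c+d)] = (20/189) / (997/2331) = 0.10582/0.42771 = 0.24741

0.247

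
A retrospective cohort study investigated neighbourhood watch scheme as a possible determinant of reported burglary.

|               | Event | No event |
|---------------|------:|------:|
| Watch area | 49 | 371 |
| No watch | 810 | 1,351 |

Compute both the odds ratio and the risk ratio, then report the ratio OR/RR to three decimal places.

0.708

Cells: a = 49, b = 371, c = 810, d = 1351.
OR = (49·1351)/(371·810) = 66199/300510 = 0.22029
Risk in exposed = 49/420 = 0.11667; risk in unexposed = 810/2161 = 0.37483; RR = 0.31126
OR/RR = 0.22029 / 0.31126 = 0.70774
The outcome is not rare, so the OR lies further from 1 than the RR.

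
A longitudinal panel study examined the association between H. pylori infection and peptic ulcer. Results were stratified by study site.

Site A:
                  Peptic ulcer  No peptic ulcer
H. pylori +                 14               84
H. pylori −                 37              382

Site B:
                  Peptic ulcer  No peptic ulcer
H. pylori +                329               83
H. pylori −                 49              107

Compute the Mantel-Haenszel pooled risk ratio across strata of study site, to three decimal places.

2.390

RR_MH = Σ(aᵢ·n₀ᵢ/nᵢ) / Σ(cᵢ·n₁ᵢ/nᵢ), with n₁ᵢ = aᵢ+bᵢ (exposed), n₀ᵢ = cᵢ+dᵢ (unexposed), nᵢ = n₁ᵢ+n₀ᵢ.
Stratum 1 (Site A): n₁ = 98, n₀ = 419, n = 517; a·n₀/n = 14·419/517 = 11.3462; c·n₁/n = 37·98/517 = 7.0135
Stratum 2 (Site B): n₁ = 412, n₀ = 156, n = 568; a·n₀/n = 329·156/568 = 90.3592; c·n₁/n = 49·412/568 = 35.5423
RR_MH = (11.3462 + 90.3592) / (7.0135 + 35.5423) = 101.7054 / 42.5558 = 2.38993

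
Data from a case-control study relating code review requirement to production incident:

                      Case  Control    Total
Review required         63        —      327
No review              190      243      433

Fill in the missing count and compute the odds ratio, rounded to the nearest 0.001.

0.305

The missing cell is in the exposed row: 327 − 63 = 264.
So a = 63, b = 264, c = 190, d = 243.
OR = (a·d)/(b·c) = (63 × 243) / (264 × 190) = 15309 / 50160 = 0.30520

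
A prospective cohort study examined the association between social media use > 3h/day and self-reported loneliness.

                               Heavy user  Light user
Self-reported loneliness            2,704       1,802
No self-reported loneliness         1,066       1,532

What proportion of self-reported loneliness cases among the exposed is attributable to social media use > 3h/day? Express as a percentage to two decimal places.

24.64

Reading the table with exposure as columns: a = 2704 (Heavy user, case), b = 1066 (Heavy user, non-case), c = 1802 (Light user, case), d = 1532.
Risk in exposed = 2704/3770 = 0.71724; risk in unexposed = 1802/3334 = 0.54049.
RR = 0.71724/0.54049 = 1.32702
AR% = (RR − 1)/RR × 100 = (1.32702 − 1)/1.32702 × 100 = 24.6430%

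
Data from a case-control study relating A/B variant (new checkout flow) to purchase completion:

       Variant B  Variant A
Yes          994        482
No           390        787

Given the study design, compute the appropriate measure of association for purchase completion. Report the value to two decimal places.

Reading the table with exposure as columns: a = 994 (Variant B, case), b = 390 (Variant B, non-case), c = 482 (Variant A, case), d = 787.
This is a case-control study: participants were sampled on outcome status, so risks in the source population cannot be estimated directly — relative risk is not valid here. The odds ratio is the appropriate measure.
OR = (a·d)/(b·c) = (994 × 787) / (390 × 482) = 782278 / 187980 = 4.16150

4.16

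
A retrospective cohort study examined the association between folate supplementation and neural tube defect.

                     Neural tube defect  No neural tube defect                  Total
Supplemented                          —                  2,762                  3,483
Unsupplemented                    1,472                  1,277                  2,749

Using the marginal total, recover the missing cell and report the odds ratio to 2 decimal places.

0.23

The missing cell is in the exposed row: 3483 − 2762 = 721.
So a = 721, b = 2762, c = 1472, d = 1277.
OR = (a·d)/(b·c) = (721 × 1277) / (2762 × 1472) = 920717 / 4065664 = 0.22646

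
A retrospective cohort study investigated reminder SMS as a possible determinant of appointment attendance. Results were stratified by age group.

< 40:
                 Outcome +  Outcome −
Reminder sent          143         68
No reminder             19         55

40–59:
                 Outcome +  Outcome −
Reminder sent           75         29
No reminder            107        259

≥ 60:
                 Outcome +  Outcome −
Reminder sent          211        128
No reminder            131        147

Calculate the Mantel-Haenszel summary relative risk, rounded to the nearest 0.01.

RR_MH = Σ(aᵢ·n₀ᵢ/nᵢ) / Σ(cᵢ·n₁ᵢ/nᵢ), with n₁ᵢ = aᵢ+bᵢ (exposed), n₀ᵢ = cᵢ+dᵢ (unexposed), nᵢ = n₁ᵢ+n₀ᵢ.
Stratum 1 (< 40): n₁ = 211, n₀ = 74, n = 285; a·n₀/n = 143·74/285 = 37.1298; c·n₁/n = 19·211/285 = 14.0667
Stratum 2 (40–59): n₁ = 104, n₀ = 366, n = 470; a·n₀/n = 75·366/470 = 58.4043; c·n₁/n = 107·104/470 = 23.6766
Stratum 3 (≥ 60): n₁ = 339, n₀ = 278, n = 617; a·n₀/n = 211·278/617 = 95.0697; c·n₁/n = 131·339/617 = 71.9757
RR_MH = (37.1298 + 58.4043 + 95.0697) / (14.0667 + 23.6766 + 71.9757) = 190.6038 / 109.7190 = 1.73720

1.74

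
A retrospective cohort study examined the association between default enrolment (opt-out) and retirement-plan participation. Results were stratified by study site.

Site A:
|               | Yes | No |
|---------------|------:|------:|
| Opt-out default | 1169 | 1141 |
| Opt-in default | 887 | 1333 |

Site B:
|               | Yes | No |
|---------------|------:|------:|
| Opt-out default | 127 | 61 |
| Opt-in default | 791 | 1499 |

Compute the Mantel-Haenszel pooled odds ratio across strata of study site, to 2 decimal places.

OR_MH = Σ(aᵢdᵢ/nᵢ) / Σ(bᵢcᵢ/nᵢ), where nᵢ is the stratum total.
Stratum 1 (Site A): n = 4530; a·d/n = 1169·1333/4530 = 343.9905; b·c/n = 1141·887/4530 = 223.4143
Stratum 2 (Site B): n = 2478; a·d/n = 127·1499/2478 = 76.8253; b·c/n = 61·791/2478 = 19.4718
OR_MH = (343.9905 + 76.8253) / (223.4143 + 19.4718) = 420.8158 / 242.8861 = 1.73256

1.73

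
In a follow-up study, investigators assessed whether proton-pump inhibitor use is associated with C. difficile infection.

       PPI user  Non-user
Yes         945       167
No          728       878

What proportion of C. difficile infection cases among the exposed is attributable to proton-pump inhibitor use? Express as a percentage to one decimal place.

Reading the table with exposure as columns: a = 945 (PPI user, case), b = 728 (PPI user, non-case), c = 167 (Non-user, case), d = 878.
Risk in exposed = 945/1673 = 0.56485; risk in unexposed = 167/1045 = 0.15981.
RR = 0.56485/0.15981 = 3.53456
AR% = (RR − 1)/RR × 100 = (3.53456 − 1)/3.53456 × 100 = 71.7080%

71.7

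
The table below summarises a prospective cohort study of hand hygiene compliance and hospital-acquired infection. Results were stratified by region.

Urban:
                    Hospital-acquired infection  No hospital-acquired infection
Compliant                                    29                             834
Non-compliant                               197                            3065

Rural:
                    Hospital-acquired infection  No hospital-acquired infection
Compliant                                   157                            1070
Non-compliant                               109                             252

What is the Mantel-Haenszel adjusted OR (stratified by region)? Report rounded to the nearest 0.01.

OR_MH = Σ(aᵢdᵢ/nᵢ) / Σ(bᵢcᵢ/nᵢ), where nᵢ is the stratum total.
Stratum 1 (Urban): n = 4125; a·d/n = 29·3065/4125 = 21.5479; b·c/n = 834·197/4125 = 39.8298
Stratum 2 (Rural): n = 1588; a·d/n = 157·252/1588 = 24.9144; b·c/n = 1070·109/1588 = 73.4446
OR_MH = (21.5479 + 24.9144) / (39.8298 + 73.4446) = 46.4622 / 113.2744 = 0.41017

0.41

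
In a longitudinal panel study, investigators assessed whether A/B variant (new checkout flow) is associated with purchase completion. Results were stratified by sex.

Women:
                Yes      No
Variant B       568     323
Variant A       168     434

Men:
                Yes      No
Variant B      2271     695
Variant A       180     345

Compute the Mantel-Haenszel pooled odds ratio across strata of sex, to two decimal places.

OR_MH = Σ(aᵢdᵢ/nᵢ) / Σ(bᵢcᵢ/nᵢ), where nᵢ is the stratum total.
Stratum 1 (Women): n = 1493; a·d/n = 568·434/1493 = 165.1119; b·c/n = 323·168/1493 = 36.3456
Stratum 2 (Men): n = 3491; a·d/n = 2271·345/3491 = 224.4328; b·c/n = 695·180/3491 = 35.8350
OR_MH = (165.1119 + 224.4328) / (36.3456 + 35.8350) = 389.5447 / 72.1806 = 5.39680

5.40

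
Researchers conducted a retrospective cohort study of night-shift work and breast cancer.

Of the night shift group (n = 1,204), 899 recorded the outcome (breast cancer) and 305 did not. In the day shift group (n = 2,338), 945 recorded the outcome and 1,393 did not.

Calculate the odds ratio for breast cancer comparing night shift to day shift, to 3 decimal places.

From the description: a = 899, b = 305, c = 945, d = 1393.
OR = (a·d)/(b·c) = (899 × 1393) / (305 × 945) = 1252307 / 288225 = 4.34489
The odds of breast cancer are about 4.34 times as high in the night shift group.

4.345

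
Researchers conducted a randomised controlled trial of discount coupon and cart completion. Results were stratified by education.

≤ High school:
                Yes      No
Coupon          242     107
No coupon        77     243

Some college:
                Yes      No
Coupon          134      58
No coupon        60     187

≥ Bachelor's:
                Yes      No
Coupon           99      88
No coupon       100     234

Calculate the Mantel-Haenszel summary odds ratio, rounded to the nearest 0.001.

OR_MH = Σ(aᵢdᵢ/nᵢ) / Σ(bᵢcᵢ/nᵢ), where nᵢ is the stratum total.
Stratum 1 (≤ High school): n = 669; a·d/n = 242·243/669 = 87.9013; b·c/n = 107·77/669 = 12.3154
Stratum 2 (Some college): n = 439; a·d/n = 134·187/439 = 57.0797; b·c/n = 58·60/439 = 7.9271
Stratum 3 (≥ Bachelor's): n = 521; a·d/n = 99·234/521 = 44.4645; b·c/n = 88·100/521 = 16.8906
OR_MH = (87.9013 + 57.0797 + 44.4645) / (12.3154 + 7.9271 + 16.8906) = 189.4456 / 37.1331 = 5.10180

5.102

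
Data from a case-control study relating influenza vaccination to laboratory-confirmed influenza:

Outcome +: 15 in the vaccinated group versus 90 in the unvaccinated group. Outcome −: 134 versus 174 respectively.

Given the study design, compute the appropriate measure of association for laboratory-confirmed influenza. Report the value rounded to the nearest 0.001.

From the description: a = 15, b = 134, c = 90, d = 174.
This is a case-control study: participants were sampled on outcome status, so risks in the source population cannot be estimated directly — relative risk is not valid here. The odds ratio is the appropriate measure.
OR = (a·d)/(b·c) = (15 × 174) / (134 × 90) = 2610 / 12060 = 0.21642

0.216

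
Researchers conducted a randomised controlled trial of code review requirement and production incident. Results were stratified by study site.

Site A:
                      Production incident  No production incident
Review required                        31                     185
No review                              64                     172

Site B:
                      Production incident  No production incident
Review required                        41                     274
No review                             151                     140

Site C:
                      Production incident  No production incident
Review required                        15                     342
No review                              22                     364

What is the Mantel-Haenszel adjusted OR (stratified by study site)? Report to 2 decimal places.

0.27

OR_MH = Σ(aᵢdᵢ/nᵢ) / Σ(bᵢcᵢ/nᵢ), where nᵢ is the stratum total.
Stratum 1 (Site A): n = 452; a·d/n = 31·172/452 = 11.7965; b·c/n = 185·64/452 = 26.1947
Stratum 2 (Site B): n = 606; a·d/n = 41·140/606 = 9.4719; b·c/n = 274·151/606 = 68.2739
Stratum 3 (Site C): n = 743; a·d/n = 15·364/743 = 7.3486; b·c/n = 342·22/743 = 10.1265
OR_MH = (11.7965 + 9.4719 + 7.3486) / (26.1947 + 68.2739 + 10.1265) = 28.6170 / 104.5951 = 0.27360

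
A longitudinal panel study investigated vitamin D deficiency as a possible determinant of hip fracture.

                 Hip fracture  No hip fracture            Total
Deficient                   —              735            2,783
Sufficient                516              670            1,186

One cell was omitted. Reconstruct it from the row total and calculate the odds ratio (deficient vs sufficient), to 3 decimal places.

3.618

The missing cell is in the exposed row: 2783 − 735 = 2048.
So a = 2048, b = 735, c = 516, d = 670.
OR = (a·d)/(b·c) = (2048 × 670) / (735 × 516) = 1372160 / 379260 = 3.61799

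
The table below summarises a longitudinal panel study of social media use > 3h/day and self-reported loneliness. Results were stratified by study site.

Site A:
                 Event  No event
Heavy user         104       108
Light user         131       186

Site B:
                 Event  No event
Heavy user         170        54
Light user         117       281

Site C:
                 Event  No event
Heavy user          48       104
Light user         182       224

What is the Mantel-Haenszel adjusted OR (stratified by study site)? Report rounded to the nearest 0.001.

OR_MH = Σ(aᵢdᵢ/nᵢ) / Σ(bᵢcᵢ/nᵢ), where nᵢ is the stratum total.
Stratum 1 (Site A): n = 529; a·d/n = 104·186/529 = 36.5671; b·c/n = 108·131/529 = 26.7448
Stratum 2 (Site B): n = 622; a·d/n = 170·281/622 = 76.8006; b·c/n = 54·117/622 = 10.1576
Stratum 3 (Site C): n = 558; a·d/n = 48·224/558 = 19.2688; b·c/n = 104·182/558 = 33.9211
OR_MH = (36.5671 + 76.8006 + 19.2688) / (26.7448 + 10.1576 + 33.9211) = 132.6366 / 70.8235 = 1.87278

1.873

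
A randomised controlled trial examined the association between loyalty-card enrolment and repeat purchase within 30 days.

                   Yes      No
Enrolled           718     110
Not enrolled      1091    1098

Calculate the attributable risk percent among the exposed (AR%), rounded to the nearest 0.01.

Cells: a = 718, b = 110, c = 1091, d = 1098.
Risk in exposed = 718/828 = 0.86715; risk in unexposed = 1091/2189 = 0.49840.
RR = 0.86715/0.49840 = 1.73986
AR% = (RR − 1)/RR × 100 = (1.73986 − 1)/1.73986 × 100 = 42.5242%

42.52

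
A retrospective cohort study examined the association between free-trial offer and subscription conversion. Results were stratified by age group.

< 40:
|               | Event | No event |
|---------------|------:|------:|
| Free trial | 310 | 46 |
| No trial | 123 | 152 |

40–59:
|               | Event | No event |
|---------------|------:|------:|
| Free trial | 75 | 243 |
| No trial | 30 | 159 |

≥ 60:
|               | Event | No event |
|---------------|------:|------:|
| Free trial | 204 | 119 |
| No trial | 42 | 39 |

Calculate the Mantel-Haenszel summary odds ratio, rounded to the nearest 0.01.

OR_MH = Σ(aᵢdᵢ/nᵢ) / Σ(bᵢcᵢ/nᵢ), where nᵢ is the stratum total.
Stratum 1 (< 40): n = 631; a·d/n = 310·152/631 = 74.6751; b·c/n = 46·123/631 = 8.9667
Stratum 2 (40–59): n = 507; a·d/n = 75·159/507 = 23.5207; b·c/n = 243·30/507 = 14.3787
Stratum 3 (≥ 60): n = 404; a·d/n = 204·39/404 = 19.6931; b·c/n = 119·42/404 = 12.3713
OR_MH = (74.6751 + 23.5207 + 19.6931) / (8.9667 + 14.3787 + 12.3713) = 117.8889 / 35.7167 = 3.30067

3.30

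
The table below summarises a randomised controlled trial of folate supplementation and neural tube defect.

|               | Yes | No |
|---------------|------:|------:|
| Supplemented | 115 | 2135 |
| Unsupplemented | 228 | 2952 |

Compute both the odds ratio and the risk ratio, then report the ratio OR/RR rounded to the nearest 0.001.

Cells: a = 115, b = 2135, c = 228, d = 2952.
OR = (115·2952)/(2135·228) = 339480/486780 = 0.69740
Risk in exposed = 115/2250 = 0.05111; risk in unexposed = 228/3180 = 0.07170; RR = 0.71287
OR/RR = 0.69740 / 0.71287 = 0.97830
The outcome is rare in both groups, so OR ≈ RR (ratio near 1).

0.978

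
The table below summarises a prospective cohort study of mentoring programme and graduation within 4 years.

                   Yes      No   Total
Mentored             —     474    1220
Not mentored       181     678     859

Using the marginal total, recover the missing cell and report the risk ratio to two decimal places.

The missing cell is in the exposed row: 1220 − 474 = 746.
So a = 746, b = 474, c = 181, d = 678.
RR = [a/(a+b)] / [c/(c+d)] = (746/1220) / (181/859) = 0.61148/0.21071 = 2.90197

2.90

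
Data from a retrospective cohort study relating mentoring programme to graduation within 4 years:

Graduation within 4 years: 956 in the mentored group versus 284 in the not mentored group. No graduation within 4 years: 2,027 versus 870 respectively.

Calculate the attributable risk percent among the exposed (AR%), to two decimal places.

From the description: a = 956, b = 2027, c = 284, d = 870.
Risk in exposed = 956/2983 = 0.32048; risk in unexposed = 284/1154 = 0.24610.
RR = 0.32048/0.24610 = 1.30224
AR% = (RR − 1)/RR × 100 = (1.30224 − 1)/1.30224 × 100 = 23.2094%

23.21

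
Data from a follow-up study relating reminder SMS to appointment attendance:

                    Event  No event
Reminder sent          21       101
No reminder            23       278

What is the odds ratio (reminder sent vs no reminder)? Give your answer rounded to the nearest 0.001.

Cells: a = 21, b = 101, c = 23, d = 278.
OR = (a·d)/(b·c) = (21 × 278) / (101 × 23) = 5838 / 2323 = 2.51313
The odds of appointment attendance are about 2.51 times as high in the reminder sent group.

2.513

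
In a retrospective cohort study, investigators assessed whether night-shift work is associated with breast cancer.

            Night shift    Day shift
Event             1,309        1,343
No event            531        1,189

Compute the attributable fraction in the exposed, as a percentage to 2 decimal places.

Reading the table with exposure as columns: a = 1309 (Night shift, case), b = 531 (Night shift, non-case), c = 1343 (Day shift, case), d = 1189.
Risk in exposed = 1309/1840 = 0.71141; risk in unexposed = 1343/2532 = 0.53041.
RR = 0.71141/0.53041 = 1.34125
AR% = (RR − 1)/RR × 100 = (1.34125 − 1)/1.34125 × 100 = 25.4426%

25.44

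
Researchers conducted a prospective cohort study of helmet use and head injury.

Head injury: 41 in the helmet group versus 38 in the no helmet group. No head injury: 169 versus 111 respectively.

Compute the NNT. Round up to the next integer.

Risk in treated group = 41/210 = 0.19524; risk in control = 38/149 = 0.25503.
Absolute risk reduction = 0.25503 − 0.19524 = 0.05980
NNT = 1 / ARR = 1 / 0.05980 = 16.724 → round up → 17

17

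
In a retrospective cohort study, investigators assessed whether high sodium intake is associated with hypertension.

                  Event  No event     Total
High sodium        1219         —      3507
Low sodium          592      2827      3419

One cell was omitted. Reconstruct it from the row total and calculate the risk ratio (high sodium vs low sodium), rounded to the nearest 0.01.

The missing cell is in the exposed row: 3507 − 1219 = 2288.
So a = 1219, b = 2288, c = 592, d = 2827.
RR = [a/(a+b)] / [c/(c+d)] = (1219/3507) / (592/3419) = 0.34759/0.17315 = 2.00745

2.01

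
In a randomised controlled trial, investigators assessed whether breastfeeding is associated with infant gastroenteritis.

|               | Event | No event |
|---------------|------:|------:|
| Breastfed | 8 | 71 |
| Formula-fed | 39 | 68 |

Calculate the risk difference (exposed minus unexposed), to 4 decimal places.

-0.2632

Cells: a = 8, b = 71, c = 39, d = 68.
Risk in exposed = 8/79 = 0.101266; risk in unexposed = 39/107 = 0.364486.
Risk difference = 0.101266 − 0.364486 = -0.263220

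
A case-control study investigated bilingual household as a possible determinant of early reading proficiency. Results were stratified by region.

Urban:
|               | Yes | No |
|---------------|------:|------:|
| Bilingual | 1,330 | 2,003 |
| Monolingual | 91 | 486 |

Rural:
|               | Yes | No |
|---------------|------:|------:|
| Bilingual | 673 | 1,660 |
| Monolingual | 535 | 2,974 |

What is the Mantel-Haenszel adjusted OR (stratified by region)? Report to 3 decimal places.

2.557

OR_MH = Σ(aᵢdᵢ/nᵢ) / Σ(bᵢcᵢ/nᵢ), where nᵢ is the stratum total.
Stratum 1 (Urban): n = 3910; a·d/n = 1330·486/3910 = 165.3146; b·c/n = 2003·91/3910 = 46.6171
Stratum 2 (Rural): n = 5842; a·d/n = 673·2974/5842 = 342.6056; b·c/n = 1660·535/5842 = 152.0199
OR_MH = (165.3146 + 342.6056) / (46.6171 + 152.0199) = 507.9202 / 198.6370 = 2.55703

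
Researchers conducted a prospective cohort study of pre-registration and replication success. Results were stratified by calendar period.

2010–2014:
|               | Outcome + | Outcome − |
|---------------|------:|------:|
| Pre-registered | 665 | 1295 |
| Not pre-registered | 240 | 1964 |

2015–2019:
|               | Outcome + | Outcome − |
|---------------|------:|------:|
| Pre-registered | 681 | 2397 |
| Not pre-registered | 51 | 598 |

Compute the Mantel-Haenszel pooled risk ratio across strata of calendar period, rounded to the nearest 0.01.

RR_MH = Σ(aᵢ·n₀ᵢ/nᵢ) / Σ(cᵢ·n₁ᵢ/nᵢ), with n₁ᵢ = aᵢ+bᵢ (exposed), n₀ᵢ = cᵢ+dᵢ (unexposed), nᵢ = n₁ᵢ+n₀ᵢ.
Stratum 1 (2010–2014): n₁ = 1960, n₀ = 2204, n = 4164; a·n₀/n = 665·2204/4164 = 351.9837; c·n₁/n = 240·1960/4164 = 112.9683
Stratum 2 (2015–2019): n₁ = 3078, n₀ = 649, n = 3727; a·n₀/n = 681·649/3727 = 118.5857; c·n₁/n = 51·3078/3727 = 42.1191
RR_MH = (351.9837 + 118.5857) / (112.9683 + 42.1191) = 470.5694 / 155.0874 = 3.03422

3.03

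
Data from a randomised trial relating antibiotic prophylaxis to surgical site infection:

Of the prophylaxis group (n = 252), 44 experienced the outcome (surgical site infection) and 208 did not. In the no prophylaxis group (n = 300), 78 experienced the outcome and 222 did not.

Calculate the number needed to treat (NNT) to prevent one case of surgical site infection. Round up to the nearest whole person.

Risk in treated group = 44/252 = 0.17460; risk in control = 78/300 = 0.26000.
Absolute risk reduction = 0.26000 − 0.17460 = 0.08540
NNT = 1 / ARR = 1 / 0.08540 = 11.710 → round up → 12

12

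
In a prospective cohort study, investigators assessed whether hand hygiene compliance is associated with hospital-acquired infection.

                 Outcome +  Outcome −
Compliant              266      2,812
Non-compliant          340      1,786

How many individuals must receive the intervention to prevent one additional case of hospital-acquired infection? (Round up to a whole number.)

Risk in treated group = 266/3078 = 0.08642; risk in control = 340/2126 = 0.15992.
Absolute risk reduction = 0.15992 − 0.08642 = 0.07350
NNT = 1 / ARR = 1 / 0.07350 = 13.605 → round up → 14

14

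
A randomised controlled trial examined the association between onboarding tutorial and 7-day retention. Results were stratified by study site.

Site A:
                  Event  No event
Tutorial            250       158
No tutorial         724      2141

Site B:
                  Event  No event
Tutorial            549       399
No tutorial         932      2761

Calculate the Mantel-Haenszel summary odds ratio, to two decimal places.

4.26

OR_MH = Σ(aᵢdᵢ/nᵢ) / Σ(bᵢcᵢ/nᵢ), where nᵢ is the stratum total.
Stratum 1 (Site A): n = 3273; a·d/n = 250·2141/3273 = 163.5350; b·c/n = 158·724/3273 = 34.9502
Stratum 2 (Site B): n = 4641; a·d/n = 549·2761/4641 = 326.6083; b·c/n = 399·932/4641 = 80.1267
OR_MH = (163.5350 + 326.6083) / (34.9502 + 80.1267) = 490.1433 / 115.0769 = 4.25927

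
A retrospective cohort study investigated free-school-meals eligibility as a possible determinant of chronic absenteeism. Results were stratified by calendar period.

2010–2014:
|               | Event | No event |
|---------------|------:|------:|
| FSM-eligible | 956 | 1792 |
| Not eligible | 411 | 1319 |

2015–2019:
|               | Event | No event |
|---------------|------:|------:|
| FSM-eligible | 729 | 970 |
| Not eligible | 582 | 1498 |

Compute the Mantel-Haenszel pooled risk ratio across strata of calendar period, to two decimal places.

1.50

RR_MH = Σ(aᵢ·n₀ᵢ/nᵢ) / Σ(cᵢ·n₁ᵢ/nᵢ), with n₁ᵢ = aᵢ+bᵢ (exposed), n₀ᵢ = cᵢ+dᵢ (unexposed), nᵢ = n₁ᵢ+n₀ᵢ.
Stratum 1 (2010–2014): n₁ = 2748, n₀ = 1730, n = 4478; a·n₀/n = 956·1730/4478 = 369.3345; c·n₁/n = 411·2748/4478 = 252.2171
Stratum 2 (2015–2019): n₁ = 1699, n₀ = 2080, n = 3779; a·n₀/n = 729·2080/3779 = 401.2490; c·n₁/n = 582·1699/3779 = 261.6613
RR_MH = (369.3345 + 401.2490) / (252.2171 + 261.6613) = 770.5835 / 513.8783 = 1.49954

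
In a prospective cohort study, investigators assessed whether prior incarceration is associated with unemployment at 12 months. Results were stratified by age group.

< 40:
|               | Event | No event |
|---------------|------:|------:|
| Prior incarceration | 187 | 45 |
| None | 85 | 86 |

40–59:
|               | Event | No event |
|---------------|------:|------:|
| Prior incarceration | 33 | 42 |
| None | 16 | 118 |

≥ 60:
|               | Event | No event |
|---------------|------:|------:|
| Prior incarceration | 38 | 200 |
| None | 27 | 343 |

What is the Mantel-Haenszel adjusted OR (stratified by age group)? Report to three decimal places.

3.705

OR_MH = Σ(aᵢdᵢ/nᵢ) / Σ(bᵢcᵢ/nᵢ), where nᵢ is the stratum total.
Stratum 1 (< 40): n = 403; a·d/n = 187·86/403 = 39.9057; b·c/n = 45·85/403 = 9.4913
Stratum 2 (40–59): n = 209; a·d/n = 33·118/209 = 18.6316; b·c/n = 42·16/209 = 3.2153
Stratum 3 (≥ 60): n = 608; a·d/n = 38·343/608 = 21.4375; b·c/n = 200·27/608 = 8.8816
OR_MH = (39.9057 + 18.6316 + 21.4375) / (9.4913 + 3.2153 + 8.8816) = 79.9748 / 21.5882 = 3.70456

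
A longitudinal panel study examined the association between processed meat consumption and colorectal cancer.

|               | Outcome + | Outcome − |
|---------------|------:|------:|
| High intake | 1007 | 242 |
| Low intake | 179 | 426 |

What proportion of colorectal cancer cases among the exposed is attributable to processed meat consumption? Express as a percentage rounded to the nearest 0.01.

63.30

Cells: a = 1007, b = 242, c = 179, d = 426.
Risk in exposed = 1007/1249 = 0.80624; risk in unexposed = 179/605 = 0.29587.
RR = 0.80624/0.29587 = 2.72502
AR% = (RR − 1)/RR × 100 = (2.72502 − 1)/2.72502 × 100 = 63.3030%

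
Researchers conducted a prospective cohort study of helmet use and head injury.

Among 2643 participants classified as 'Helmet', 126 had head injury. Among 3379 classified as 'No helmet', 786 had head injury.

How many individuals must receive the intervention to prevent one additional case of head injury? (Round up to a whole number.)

Risk in treated group = 126/2643 = 0.04767; risk in control = 786/3379 = 0.23261.
Absolute risk reduction = 0.23261 − 0.04767 = 0.18494
NNT = 1 / ARR = 1 / 0.18494 = 5.407 → round up → 6

6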